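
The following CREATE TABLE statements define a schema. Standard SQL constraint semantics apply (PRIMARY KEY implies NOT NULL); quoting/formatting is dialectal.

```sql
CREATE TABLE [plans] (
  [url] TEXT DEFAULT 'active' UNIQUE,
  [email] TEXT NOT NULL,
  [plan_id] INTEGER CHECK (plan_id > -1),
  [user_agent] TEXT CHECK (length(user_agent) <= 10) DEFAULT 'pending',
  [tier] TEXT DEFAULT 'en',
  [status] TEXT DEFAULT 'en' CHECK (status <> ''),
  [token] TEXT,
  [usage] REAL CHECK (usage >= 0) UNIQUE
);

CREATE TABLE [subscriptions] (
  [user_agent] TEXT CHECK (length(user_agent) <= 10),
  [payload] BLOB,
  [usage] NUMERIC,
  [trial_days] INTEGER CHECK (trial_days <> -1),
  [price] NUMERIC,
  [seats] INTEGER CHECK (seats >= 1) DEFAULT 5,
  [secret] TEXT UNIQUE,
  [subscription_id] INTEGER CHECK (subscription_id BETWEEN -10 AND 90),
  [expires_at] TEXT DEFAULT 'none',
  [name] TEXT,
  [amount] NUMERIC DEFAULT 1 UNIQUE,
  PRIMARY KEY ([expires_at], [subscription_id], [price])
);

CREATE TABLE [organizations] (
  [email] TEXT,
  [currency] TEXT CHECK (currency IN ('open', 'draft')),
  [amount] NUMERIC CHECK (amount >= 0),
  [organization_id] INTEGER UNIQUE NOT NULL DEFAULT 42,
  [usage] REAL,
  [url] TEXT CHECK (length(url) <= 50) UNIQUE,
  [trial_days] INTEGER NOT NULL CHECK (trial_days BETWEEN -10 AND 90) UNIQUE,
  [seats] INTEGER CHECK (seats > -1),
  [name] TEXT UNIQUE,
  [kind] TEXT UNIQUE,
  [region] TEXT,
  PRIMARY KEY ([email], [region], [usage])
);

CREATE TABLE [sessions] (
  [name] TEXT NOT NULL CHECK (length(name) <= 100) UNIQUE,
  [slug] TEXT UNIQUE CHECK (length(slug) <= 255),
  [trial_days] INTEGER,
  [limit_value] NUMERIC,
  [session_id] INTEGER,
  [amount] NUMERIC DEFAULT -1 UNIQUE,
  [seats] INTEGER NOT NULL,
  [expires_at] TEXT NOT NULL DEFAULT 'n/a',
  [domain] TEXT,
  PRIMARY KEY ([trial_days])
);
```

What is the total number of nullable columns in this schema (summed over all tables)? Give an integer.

plans: 7 nullable (url, plan_id, user_agent, tier, status, token, usage — PK none and explicit NOT NULL columns excluded).
subscriptions: 8 nullable (user_agent, payload, usage, trial_days, seats, secret, name, amount — PK (expires_at, subscription_id, price) and explicit NOT NULL columns excluded).
organizations: 6 nullable (currency, amount, url, seats, name, kind — PK (email, region, usage) and explicit NOT NULL columns excluded).
sessions: 5 nullable (slug, limit_value, session_id, amount, domain — PK (trial_days) and explicit NOT NULL columns excluded).
Total: 7 + 8 + 6 + 5 = 26.

26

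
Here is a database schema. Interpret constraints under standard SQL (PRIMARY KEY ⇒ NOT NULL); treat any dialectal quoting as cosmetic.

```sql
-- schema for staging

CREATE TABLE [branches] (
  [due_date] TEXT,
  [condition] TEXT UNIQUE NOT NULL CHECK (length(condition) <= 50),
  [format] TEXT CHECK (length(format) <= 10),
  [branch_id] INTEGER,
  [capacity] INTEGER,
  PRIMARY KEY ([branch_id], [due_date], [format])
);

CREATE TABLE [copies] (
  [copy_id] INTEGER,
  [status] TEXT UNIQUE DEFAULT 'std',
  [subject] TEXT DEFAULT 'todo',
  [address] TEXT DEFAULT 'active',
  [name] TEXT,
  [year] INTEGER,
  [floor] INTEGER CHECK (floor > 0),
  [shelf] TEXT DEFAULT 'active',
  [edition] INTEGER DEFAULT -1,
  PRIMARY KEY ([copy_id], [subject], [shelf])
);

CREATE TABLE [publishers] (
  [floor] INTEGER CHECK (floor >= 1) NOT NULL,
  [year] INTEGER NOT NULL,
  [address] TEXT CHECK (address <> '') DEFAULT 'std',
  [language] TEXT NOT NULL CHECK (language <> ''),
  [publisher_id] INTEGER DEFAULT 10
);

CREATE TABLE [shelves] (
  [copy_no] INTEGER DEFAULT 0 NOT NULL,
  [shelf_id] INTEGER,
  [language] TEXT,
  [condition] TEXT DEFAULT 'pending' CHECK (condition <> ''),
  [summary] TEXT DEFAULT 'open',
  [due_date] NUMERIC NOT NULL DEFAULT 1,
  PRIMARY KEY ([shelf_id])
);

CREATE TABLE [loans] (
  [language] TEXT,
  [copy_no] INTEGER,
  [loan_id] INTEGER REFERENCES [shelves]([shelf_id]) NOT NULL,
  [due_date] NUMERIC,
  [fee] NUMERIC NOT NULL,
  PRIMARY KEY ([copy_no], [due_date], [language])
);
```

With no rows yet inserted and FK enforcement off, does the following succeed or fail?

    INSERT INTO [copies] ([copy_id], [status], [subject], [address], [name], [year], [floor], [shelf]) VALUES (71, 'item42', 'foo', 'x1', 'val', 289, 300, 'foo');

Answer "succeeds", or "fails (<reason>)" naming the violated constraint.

succeeds

NOT NULL columns: copy_id is supplied; shelf is supplied; subject is supplied.
CHECK constraints: 300 satisfies (floor > 0).
No constraint is violated.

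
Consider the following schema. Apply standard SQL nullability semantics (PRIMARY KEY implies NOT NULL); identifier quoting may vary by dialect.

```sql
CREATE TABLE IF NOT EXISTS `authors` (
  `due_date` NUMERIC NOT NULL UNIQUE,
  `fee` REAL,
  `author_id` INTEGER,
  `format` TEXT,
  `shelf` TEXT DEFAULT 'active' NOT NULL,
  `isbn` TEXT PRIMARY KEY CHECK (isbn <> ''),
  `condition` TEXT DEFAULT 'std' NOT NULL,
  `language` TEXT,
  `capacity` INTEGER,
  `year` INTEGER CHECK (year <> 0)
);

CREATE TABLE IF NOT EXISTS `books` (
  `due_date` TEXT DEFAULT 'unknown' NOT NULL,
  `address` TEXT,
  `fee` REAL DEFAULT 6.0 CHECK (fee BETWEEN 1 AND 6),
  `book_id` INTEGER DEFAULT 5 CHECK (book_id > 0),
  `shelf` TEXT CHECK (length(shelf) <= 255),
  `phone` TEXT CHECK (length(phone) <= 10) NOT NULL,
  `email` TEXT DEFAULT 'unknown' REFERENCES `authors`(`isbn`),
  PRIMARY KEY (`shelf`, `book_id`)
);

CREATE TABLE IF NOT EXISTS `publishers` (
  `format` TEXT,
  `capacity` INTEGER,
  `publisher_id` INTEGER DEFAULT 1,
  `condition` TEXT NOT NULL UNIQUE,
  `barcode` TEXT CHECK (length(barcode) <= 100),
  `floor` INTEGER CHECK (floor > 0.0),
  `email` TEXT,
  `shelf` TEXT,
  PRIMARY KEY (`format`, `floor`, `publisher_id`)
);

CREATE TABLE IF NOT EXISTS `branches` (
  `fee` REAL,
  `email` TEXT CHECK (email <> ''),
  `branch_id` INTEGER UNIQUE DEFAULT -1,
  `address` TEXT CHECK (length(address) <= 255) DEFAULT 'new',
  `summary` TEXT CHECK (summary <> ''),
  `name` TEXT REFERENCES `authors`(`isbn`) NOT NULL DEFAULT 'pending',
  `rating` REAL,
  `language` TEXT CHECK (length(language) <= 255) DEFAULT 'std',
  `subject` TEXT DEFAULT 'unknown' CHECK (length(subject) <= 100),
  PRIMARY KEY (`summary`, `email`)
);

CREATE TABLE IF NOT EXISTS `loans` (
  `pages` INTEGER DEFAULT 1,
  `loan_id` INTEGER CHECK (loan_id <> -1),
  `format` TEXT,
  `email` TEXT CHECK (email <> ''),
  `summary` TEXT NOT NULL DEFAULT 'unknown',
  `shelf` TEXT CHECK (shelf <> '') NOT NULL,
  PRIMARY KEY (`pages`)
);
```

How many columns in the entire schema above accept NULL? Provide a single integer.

22

authors: 6 nullable (fee, author_id, format, language, capacity, year — PK (isbn) and explicit NOT NULL columns excluded).
books: 3 nullable (address, fee, email — PK (shelf, book_id) and explicit NOT NULL columns excluded).
publishers: 4 nullable (capacity, barcode, email, shelf — PK (format, floor, publisher_id) and explicit NOT NULL columns excluded).
branches: 6 nullable (fee, branch_id, address, rating, language, subject — PK (summary, email) and explicit NOT NULL columns excluded).
loans: 3 nullable (loan_id, format, email — PK (pages) and explicit NOT NULL columns excluded).
Total: 6 + 3 + 4 + 6 + 3 = 22.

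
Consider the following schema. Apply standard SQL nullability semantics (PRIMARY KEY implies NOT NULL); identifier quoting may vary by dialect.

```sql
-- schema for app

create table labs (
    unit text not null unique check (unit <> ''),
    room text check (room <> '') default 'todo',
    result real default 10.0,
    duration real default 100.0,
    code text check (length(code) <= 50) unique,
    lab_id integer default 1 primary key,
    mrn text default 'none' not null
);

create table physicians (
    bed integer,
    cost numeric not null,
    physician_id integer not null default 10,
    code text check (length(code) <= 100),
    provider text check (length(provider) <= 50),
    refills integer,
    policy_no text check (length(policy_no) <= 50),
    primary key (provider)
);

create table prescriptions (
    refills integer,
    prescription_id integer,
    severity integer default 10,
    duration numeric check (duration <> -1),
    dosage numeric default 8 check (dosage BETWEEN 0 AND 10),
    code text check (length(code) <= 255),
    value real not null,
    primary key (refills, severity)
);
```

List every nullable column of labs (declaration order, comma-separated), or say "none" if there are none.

room, result, duration, code

- unit: declared NOT NULL → not nullable.
- room: CHECK does not forbid NULL (a CHECK constraint passes when its expression is NULL) → nullable.
- result: DEFAULT only fills an omitted column; an explicit NULL is still allowed → nullable.
- duration: DEFAULT only fills an omitted column; an explicit NULL is still allowed → nullable.
- code: CHECK does not forbid NULL (a CHECK constraint passes when its expression is NULL) → nullable.
- lab_id: part of the PRIMARY KEY, which implies NOT NULL → not nullable.
- mrn: declared NOT NULL → not nullable.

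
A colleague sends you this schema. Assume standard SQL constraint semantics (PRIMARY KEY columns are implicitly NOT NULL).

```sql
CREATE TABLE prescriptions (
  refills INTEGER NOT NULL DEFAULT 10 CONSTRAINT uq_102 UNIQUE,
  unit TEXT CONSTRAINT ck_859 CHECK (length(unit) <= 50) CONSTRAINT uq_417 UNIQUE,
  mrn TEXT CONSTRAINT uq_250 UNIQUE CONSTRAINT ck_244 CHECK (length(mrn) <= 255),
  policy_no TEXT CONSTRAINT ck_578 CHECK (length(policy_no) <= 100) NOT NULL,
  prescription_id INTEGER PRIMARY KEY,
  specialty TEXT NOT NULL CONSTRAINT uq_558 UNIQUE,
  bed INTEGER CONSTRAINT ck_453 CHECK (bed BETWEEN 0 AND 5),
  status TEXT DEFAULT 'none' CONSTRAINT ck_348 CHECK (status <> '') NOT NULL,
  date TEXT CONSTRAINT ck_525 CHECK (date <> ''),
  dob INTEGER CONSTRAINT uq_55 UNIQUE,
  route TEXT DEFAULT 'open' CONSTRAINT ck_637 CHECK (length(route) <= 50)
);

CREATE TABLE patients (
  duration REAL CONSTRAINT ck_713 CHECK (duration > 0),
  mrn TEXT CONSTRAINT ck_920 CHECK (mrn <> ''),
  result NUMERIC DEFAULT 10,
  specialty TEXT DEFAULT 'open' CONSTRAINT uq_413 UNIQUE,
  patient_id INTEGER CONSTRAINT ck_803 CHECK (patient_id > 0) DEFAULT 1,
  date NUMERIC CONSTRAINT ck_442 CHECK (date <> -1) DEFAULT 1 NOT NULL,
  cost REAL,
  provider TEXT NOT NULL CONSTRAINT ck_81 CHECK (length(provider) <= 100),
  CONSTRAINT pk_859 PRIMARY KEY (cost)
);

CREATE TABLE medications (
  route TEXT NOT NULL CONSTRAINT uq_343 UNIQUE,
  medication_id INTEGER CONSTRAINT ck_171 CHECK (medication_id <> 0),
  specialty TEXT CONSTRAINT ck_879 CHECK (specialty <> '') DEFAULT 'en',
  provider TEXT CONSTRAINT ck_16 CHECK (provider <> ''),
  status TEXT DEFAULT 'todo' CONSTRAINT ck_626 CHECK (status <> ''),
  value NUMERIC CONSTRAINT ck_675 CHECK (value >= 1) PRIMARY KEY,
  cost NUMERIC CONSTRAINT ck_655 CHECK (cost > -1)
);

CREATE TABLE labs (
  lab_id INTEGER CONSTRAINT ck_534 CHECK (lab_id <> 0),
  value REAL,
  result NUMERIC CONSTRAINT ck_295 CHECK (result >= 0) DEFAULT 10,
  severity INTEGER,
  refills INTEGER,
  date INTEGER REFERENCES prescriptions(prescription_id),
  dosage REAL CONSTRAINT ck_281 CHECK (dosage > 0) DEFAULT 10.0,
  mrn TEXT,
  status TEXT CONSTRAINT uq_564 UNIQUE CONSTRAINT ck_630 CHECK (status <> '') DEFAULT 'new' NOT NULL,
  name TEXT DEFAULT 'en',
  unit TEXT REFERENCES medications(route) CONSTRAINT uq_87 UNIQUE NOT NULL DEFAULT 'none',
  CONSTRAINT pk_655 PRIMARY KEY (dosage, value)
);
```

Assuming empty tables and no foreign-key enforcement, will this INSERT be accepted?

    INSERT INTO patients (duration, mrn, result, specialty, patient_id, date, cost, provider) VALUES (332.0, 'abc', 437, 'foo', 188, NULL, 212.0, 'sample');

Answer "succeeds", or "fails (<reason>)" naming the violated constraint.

date is explicitly set to NULL, but date is declared NOT NULL.

fails (NOT NULL on date)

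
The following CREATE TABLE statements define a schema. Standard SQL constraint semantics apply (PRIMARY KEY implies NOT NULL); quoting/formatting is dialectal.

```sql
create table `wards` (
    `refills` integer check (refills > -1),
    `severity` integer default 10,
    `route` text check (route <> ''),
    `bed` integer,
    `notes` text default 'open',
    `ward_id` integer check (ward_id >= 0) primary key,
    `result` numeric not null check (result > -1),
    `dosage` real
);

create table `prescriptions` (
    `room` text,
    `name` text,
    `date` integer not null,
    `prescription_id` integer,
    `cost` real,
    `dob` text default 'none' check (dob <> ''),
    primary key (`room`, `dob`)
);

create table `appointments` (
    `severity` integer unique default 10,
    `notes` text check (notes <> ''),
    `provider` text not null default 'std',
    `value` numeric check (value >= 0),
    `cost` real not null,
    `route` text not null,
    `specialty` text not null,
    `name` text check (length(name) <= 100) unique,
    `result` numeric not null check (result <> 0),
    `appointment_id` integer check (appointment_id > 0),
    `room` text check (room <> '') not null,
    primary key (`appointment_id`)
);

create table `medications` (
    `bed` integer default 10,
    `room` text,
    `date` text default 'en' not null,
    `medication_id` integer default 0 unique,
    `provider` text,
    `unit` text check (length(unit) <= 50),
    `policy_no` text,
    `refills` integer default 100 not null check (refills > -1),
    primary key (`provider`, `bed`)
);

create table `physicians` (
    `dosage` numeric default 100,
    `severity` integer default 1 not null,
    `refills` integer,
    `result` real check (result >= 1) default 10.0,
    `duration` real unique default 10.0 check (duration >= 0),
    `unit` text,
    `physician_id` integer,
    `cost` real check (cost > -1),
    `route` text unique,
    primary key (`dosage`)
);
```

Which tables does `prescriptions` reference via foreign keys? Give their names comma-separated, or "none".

none

No column in prescriptions has a REFERENCES clause.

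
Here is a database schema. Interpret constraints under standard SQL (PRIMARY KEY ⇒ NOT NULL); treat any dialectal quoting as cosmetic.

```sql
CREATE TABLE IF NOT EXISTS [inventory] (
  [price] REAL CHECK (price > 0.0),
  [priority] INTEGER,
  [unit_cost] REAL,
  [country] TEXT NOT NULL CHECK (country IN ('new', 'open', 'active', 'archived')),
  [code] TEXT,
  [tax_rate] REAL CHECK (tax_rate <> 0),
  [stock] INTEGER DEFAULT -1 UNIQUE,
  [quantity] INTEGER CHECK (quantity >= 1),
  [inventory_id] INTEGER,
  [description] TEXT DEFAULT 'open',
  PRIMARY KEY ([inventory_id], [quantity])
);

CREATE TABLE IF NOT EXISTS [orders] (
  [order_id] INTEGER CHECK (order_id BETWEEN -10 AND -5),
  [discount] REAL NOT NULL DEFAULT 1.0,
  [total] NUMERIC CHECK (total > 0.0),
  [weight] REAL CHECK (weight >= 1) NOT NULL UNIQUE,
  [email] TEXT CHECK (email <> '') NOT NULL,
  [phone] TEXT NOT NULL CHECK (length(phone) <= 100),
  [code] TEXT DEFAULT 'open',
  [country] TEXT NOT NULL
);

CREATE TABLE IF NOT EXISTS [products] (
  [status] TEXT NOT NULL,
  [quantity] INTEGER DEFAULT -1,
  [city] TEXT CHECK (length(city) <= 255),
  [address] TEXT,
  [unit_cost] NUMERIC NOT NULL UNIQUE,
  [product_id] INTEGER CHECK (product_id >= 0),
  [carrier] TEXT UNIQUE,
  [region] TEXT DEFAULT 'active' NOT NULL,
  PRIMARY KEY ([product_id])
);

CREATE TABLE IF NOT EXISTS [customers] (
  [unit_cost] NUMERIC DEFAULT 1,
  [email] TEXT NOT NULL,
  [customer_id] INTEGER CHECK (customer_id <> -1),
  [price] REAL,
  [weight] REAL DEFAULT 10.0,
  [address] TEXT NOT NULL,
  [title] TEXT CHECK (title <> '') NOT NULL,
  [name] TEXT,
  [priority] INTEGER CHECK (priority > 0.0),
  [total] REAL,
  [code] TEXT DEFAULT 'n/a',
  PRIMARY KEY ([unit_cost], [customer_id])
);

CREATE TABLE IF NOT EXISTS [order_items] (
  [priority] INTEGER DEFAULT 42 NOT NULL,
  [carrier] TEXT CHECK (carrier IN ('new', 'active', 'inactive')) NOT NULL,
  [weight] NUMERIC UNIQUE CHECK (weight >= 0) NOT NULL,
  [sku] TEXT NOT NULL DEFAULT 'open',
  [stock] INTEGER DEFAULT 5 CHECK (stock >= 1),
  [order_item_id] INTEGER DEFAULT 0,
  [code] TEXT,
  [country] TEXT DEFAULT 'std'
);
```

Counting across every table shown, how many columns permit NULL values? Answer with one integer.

24

inventory: 7 nullable (price, priority, unit_cost, code, tax_rate, stock, description — PK (inventory_id, quantity) and explicit NOT NULL columns excluded).
orders: 3 nullable (order_id, total, code — PK none and explicit NOT NULL columns excluded).
products: 4 nullable (quantity, city, address, carrier — PK (product_id) and explicit NOT NULL columns excluded).
customers: 6 nullable (price, weight, name, priority, total, code — PK (unit_cost, customer_id) and explicit NOT NULL columns excluded).
order_items: 4 nullable (stock, order_item_id, code, country — PK none and explicit NOT NULL columns excluded).
Total: 7 + 3 + 4 + 6 + 4 = 24.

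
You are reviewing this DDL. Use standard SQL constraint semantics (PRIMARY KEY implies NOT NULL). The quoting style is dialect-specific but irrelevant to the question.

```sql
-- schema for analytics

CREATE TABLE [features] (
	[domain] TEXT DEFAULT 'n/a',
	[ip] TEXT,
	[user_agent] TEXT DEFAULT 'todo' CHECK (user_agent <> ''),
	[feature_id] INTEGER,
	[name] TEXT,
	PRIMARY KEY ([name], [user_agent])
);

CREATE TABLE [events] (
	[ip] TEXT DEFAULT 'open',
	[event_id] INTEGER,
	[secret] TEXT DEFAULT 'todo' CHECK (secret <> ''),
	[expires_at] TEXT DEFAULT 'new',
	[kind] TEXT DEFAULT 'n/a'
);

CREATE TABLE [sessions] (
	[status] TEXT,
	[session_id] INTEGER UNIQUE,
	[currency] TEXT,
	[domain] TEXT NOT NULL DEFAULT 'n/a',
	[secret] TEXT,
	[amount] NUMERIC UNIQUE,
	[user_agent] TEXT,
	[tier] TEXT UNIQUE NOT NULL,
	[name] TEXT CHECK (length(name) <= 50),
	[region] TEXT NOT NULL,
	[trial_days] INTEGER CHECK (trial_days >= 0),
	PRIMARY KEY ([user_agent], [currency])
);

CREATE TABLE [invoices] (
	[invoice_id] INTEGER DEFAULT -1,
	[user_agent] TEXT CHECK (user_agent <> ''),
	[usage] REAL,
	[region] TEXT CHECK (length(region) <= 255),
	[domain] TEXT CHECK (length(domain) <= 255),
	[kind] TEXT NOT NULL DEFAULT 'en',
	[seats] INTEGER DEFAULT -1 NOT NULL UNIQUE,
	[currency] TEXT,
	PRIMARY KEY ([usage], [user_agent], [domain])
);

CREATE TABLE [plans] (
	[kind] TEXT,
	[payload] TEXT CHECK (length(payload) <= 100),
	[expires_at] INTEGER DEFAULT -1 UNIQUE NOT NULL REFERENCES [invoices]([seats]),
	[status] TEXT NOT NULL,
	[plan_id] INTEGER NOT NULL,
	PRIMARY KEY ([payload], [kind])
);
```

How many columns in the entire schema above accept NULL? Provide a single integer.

17

features: 3 nullable (domain, ip, feature_id — PK (name, user_agent) and explicit NOT NULL columns excluded).
events: 5 nullable (ip, event_id, secret, expires_at, kind — PK none and explicit NOT NULL columns excluded).
sessions: 6 nullable (status, session_id, secret, amount, name, trial_days — PK (user_agent, currency) and explicit NOT NULL columns excluded).
invoices: 3 nullable (invoice_id, region, currency — PK (usage, user_agent, domain) and explicit NOT NULL columns excluded).
plans: 0 nullable (none — PK (payload, kind) and explicit NOT NULL columns excluded).
Total: 3 + 5 + 6 + 3 + 0 = 17.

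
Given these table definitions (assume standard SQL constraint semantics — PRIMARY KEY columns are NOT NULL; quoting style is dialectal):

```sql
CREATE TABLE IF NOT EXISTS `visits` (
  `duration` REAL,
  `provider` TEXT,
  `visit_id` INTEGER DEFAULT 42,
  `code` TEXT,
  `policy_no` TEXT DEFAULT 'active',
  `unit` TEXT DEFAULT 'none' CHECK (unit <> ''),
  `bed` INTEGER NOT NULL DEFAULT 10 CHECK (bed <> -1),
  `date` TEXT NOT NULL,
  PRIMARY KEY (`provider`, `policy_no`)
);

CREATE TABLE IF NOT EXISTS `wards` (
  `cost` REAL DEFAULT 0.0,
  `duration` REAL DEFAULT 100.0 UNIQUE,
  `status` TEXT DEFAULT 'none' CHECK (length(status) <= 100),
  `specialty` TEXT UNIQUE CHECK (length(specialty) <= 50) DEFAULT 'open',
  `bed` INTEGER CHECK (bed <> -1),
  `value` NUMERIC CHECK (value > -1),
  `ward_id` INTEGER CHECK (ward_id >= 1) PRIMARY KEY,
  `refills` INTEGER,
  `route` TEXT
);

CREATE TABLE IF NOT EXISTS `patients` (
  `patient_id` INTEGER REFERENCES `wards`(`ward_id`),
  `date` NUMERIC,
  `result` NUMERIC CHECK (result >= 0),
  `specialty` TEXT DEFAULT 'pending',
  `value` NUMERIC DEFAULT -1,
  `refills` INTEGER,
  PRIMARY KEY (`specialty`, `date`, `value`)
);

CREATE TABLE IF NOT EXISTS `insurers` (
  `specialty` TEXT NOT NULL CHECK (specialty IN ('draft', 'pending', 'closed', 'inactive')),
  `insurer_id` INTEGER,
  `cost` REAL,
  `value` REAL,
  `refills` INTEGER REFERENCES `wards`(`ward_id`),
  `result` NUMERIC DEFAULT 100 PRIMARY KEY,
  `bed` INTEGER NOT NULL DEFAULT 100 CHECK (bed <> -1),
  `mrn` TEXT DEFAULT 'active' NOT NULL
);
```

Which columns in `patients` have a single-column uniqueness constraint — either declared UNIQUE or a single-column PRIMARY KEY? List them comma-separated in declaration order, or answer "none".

none

- patient_id: no UNIQUE or single-column PK constraint.
- date: part of a composite PRIMARY KEY — only the tuple is unique, not this column on its own.
- result: no UNIQUE or single-column PK constraint.
- specialty: part of a composite PRIMARY KEY — only the tuple is unique, not this column on its own.
- value: part of a composite PRIMARY KEY — only the tuple is unique, not this column on its own.
- refills: no UNIQUE or single-column PK constraint.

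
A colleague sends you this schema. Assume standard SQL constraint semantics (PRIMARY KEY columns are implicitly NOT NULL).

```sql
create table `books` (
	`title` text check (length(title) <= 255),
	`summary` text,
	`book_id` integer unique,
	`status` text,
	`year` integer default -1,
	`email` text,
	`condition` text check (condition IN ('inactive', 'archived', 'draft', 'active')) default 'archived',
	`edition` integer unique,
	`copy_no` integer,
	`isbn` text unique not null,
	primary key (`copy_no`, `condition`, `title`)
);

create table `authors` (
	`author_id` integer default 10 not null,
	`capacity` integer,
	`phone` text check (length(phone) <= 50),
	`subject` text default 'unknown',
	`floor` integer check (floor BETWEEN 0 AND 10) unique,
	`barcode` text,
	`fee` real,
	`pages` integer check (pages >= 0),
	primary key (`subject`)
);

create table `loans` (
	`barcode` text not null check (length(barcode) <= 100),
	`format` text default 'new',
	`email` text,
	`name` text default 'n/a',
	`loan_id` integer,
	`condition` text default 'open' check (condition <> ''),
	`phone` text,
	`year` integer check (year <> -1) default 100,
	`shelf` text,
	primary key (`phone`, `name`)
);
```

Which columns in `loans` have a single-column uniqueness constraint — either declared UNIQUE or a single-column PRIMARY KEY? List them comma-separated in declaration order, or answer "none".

- barcode: no UNIQUE or single-column PK constraint.
- format: no UNIQUE or single-column PK constraint.
- email: no UNIQUE or single-column PK constraint.
- name: part of a composite PRIMARY KEY — only the tuple is unique, not this column on its own.
- loan_id: no UNIQUE or single-column PK constraint.
- condition: no UNIQUE or single-column PK constraint.
- phone: part of a composite PRIMARY KEY — only the tuple is unique, not this column on its own.
- year: no UNIQUE or single-column PK constraint.
- shelf: no UNIQUE or single-column PK constraint.

none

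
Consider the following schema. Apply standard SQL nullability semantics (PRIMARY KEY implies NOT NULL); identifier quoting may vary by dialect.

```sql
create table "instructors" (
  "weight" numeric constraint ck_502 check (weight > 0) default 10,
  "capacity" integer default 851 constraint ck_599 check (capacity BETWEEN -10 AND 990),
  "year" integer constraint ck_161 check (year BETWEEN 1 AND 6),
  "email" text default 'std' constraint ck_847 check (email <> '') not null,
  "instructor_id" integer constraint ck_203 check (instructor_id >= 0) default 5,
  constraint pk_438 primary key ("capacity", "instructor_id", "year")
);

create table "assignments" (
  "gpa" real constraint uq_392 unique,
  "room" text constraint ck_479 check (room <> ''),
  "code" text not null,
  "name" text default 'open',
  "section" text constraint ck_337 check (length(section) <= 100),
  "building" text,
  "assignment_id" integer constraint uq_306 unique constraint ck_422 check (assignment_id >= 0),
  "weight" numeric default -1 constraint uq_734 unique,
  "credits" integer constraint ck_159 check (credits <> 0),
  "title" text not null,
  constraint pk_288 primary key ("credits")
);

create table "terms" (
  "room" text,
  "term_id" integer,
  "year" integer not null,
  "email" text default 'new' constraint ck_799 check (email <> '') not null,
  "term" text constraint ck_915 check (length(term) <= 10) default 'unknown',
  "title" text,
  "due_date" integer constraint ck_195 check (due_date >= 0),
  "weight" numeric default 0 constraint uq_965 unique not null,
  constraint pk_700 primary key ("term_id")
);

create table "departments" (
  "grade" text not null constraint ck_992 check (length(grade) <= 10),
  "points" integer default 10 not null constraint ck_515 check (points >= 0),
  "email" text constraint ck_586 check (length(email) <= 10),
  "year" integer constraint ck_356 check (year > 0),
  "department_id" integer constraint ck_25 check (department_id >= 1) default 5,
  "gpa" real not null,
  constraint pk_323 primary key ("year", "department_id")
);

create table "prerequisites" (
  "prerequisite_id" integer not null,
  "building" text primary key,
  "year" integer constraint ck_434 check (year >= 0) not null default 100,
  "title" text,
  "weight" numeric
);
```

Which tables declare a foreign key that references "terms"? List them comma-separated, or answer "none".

none

No REFERENCES clause anywhere in the schema names terms.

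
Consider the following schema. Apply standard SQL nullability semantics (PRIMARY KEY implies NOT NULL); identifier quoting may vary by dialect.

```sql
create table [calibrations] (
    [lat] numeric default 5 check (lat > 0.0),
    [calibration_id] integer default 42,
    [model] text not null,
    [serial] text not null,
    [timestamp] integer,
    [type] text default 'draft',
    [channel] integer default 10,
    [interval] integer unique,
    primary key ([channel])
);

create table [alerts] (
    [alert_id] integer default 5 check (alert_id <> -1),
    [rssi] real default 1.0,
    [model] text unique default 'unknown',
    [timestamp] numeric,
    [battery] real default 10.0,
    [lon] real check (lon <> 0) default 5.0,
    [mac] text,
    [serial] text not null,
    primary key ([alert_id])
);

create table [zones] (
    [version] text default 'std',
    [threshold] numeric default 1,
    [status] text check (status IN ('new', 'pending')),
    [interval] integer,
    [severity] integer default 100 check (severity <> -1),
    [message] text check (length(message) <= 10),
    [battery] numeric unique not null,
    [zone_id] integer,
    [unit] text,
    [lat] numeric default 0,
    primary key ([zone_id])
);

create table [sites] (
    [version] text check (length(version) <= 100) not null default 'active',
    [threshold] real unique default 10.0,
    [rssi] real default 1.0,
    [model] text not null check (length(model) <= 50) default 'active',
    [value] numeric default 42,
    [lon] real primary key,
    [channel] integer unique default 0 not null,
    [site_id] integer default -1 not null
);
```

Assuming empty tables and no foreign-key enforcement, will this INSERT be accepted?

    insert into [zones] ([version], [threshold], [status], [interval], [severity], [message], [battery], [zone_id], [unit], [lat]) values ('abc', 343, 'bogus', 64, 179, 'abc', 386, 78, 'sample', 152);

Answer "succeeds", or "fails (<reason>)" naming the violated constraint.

The value 'bogus' for status violates CHECK (status IN ('new', 'pending')).

fails (CHECK on status)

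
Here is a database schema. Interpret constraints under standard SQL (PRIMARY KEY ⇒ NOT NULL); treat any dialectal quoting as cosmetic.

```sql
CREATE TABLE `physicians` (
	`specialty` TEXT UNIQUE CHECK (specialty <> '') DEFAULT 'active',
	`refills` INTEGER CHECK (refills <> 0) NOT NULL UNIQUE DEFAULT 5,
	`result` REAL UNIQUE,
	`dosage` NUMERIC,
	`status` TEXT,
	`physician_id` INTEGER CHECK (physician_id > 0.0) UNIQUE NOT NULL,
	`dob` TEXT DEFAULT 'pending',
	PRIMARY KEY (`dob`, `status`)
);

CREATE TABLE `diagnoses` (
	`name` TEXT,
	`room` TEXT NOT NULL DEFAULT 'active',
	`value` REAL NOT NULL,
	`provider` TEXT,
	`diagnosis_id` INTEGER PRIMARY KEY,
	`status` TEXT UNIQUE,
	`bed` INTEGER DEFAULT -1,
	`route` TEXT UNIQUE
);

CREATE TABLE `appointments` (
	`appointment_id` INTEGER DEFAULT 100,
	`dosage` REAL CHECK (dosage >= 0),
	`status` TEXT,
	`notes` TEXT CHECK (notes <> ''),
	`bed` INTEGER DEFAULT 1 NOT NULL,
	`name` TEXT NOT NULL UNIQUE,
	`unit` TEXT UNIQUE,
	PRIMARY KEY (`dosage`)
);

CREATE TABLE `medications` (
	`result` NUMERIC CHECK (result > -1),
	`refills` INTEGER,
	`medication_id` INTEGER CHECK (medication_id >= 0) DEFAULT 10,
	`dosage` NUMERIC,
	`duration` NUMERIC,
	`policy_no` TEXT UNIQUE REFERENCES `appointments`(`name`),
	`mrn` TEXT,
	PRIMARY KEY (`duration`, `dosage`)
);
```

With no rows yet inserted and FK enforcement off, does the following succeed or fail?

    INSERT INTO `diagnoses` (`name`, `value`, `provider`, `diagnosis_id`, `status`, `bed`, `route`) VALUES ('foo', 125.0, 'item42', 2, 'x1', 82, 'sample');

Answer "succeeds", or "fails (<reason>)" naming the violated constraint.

succeeds

NOT NULL columns: diagnosis_id is supplied; room defaults to 'active'; value is supplied.
No constraint is violated.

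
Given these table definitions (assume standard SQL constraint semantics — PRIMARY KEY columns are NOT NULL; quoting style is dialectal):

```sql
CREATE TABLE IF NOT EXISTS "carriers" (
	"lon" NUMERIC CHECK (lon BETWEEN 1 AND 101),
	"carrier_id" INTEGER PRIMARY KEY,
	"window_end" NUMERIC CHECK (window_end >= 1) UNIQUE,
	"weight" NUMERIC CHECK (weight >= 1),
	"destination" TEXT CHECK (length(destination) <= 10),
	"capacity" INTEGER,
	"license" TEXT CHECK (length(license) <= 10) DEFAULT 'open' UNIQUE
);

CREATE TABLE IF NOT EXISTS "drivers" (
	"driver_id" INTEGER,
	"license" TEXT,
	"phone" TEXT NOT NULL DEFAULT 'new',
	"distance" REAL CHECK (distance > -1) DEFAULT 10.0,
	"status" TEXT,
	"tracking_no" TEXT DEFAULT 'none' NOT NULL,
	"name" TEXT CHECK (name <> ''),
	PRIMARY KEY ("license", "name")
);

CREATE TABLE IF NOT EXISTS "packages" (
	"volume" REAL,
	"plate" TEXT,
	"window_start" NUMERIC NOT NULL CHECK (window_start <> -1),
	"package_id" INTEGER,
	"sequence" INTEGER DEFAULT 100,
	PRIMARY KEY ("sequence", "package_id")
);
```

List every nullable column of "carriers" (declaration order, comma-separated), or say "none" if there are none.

lon, window_end, weight, destination, capacity, license

- lon: CHECK does not forbid NULL (a CHECK constraint passes when its expression is NULL) → nullable.
- carrier_id: part of the PRIMARY KEY, which implies NOT NULL → not nullable.
- window_end: CHECK does not forbid NULL (a CHECK constraint passes when its expression is NULL) → nullable.
- weight: CHECK does not forbid NULL (a CHECK constraint passes when its expression is NULL) → nullable.
- destination: CHECK does not forbid NULL (a CHECK constraint passes when its expression is NULL) → nullable.
- capacity: no NOT NULL constraint applies → nullable.
- license: CHECK does not forbid NULL (a CHECK constraint passes when its expression is NULL) → nullable.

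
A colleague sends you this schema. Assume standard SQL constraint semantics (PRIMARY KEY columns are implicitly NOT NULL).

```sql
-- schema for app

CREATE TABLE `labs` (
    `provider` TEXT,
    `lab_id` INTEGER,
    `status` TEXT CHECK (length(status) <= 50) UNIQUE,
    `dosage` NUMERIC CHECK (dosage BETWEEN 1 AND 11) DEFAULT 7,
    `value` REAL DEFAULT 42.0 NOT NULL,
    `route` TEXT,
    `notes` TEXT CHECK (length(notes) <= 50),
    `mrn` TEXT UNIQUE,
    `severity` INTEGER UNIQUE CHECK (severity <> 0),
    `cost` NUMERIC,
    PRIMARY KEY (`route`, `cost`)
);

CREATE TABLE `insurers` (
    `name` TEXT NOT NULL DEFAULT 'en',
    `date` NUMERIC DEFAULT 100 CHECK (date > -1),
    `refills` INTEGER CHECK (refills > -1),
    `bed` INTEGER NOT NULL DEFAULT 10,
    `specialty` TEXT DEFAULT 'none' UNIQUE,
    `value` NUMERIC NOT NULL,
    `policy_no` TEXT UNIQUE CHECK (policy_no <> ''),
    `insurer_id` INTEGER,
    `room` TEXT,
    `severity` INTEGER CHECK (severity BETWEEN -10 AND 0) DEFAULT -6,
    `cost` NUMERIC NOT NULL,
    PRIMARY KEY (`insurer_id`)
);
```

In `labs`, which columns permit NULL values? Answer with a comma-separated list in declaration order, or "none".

- provider: no NOT NULL constraint applies → nullable.
- lab_id: no NOT NULL constraint applies → nullable.
- status: CHECK does not forbid NULL (a CHECK constraint passes when its expression is NULL) → nullable.
- dosage: CHECK does not forbid NULL (a CHECK constraint passes when its expression is NULL) → nullable.
- value: declared NOT NULL → not nullable.
- route: part of the PRIMARY KEY, which implies NOT NULL → not nullable.
- notes: CHECK does not forbid NULL (a CHECK constraint passes when its expression is NULL) → nullable.
- mrn: UNIQUE does not imply NOT NULL → nullable.
- severity: CHECK does not forbid NULL (a CHECK constraint passes when its expression is NULL) → nullable.
- cost: part of the PRIMARY KEY, which implies NOT NULL → not nullable.

provider, lab_id, status, dosage, notes, mrn, severity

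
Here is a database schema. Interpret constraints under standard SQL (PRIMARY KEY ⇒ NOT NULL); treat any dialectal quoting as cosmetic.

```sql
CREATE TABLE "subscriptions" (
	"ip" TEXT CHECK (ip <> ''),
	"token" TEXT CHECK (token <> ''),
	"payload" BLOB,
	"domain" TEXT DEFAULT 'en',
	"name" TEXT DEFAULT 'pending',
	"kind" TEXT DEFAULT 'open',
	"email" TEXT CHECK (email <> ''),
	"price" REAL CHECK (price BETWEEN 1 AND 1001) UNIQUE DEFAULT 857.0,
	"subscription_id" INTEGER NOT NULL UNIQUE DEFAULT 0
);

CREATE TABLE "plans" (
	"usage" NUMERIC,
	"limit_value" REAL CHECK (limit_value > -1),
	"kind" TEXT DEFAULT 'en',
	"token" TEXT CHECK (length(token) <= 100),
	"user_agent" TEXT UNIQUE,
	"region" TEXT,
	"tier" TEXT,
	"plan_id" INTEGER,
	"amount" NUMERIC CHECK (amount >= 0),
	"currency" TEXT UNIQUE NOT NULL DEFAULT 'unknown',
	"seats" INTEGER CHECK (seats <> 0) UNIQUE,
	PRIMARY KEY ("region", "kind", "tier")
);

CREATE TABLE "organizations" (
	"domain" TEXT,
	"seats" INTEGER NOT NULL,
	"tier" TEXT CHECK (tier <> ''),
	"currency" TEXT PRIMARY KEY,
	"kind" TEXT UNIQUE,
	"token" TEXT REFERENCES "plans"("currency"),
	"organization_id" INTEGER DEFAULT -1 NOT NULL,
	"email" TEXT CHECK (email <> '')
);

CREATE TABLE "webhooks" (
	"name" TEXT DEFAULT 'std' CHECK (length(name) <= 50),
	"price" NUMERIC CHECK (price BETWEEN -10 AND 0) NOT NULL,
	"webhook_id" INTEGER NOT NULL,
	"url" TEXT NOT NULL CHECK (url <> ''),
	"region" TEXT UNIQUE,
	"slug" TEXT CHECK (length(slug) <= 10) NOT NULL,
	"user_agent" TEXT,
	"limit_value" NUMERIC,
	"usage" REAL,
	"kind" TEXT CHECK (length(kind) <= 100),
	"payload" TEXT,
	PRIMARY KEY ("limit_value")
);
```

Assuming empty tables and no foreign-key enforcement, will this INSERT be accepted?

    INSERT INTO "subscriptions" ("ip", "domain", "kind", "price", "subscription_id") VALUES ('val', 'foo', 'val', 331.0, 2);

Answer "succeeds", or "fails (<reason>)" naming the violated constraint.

succeeds

NOT NULL columns: subscription_id is supplied.
CHECK constraints: 'val' satisfies (ip <> ''); 331.0 satisfies (price BETWEEN 1 AND 1001).
No constraint is violated.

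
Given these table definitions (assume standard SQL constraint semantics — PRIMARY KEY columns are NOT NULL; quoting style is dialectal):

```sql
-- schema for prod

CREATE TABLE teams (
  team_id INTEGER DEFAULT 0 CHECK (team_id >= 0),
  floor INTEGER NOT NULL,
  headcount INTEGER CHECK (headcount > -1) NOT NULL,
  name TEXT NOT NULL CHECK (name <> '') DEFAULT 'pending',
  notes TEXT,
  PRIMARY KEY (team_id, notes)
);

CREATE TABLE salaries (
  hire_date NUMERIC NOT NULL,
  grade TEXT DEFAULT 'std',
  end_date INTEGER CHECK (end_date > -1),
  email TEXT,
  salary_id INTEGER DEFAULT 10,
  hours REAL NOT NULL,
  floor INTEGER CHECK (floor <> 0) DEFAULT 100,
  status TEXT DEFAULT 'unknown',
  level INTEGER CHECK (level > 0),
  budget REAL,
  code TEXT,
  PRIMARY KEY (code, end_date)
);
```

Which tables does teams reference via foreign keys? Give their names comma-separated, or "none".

none

No column in teams has a REFERENCES clause.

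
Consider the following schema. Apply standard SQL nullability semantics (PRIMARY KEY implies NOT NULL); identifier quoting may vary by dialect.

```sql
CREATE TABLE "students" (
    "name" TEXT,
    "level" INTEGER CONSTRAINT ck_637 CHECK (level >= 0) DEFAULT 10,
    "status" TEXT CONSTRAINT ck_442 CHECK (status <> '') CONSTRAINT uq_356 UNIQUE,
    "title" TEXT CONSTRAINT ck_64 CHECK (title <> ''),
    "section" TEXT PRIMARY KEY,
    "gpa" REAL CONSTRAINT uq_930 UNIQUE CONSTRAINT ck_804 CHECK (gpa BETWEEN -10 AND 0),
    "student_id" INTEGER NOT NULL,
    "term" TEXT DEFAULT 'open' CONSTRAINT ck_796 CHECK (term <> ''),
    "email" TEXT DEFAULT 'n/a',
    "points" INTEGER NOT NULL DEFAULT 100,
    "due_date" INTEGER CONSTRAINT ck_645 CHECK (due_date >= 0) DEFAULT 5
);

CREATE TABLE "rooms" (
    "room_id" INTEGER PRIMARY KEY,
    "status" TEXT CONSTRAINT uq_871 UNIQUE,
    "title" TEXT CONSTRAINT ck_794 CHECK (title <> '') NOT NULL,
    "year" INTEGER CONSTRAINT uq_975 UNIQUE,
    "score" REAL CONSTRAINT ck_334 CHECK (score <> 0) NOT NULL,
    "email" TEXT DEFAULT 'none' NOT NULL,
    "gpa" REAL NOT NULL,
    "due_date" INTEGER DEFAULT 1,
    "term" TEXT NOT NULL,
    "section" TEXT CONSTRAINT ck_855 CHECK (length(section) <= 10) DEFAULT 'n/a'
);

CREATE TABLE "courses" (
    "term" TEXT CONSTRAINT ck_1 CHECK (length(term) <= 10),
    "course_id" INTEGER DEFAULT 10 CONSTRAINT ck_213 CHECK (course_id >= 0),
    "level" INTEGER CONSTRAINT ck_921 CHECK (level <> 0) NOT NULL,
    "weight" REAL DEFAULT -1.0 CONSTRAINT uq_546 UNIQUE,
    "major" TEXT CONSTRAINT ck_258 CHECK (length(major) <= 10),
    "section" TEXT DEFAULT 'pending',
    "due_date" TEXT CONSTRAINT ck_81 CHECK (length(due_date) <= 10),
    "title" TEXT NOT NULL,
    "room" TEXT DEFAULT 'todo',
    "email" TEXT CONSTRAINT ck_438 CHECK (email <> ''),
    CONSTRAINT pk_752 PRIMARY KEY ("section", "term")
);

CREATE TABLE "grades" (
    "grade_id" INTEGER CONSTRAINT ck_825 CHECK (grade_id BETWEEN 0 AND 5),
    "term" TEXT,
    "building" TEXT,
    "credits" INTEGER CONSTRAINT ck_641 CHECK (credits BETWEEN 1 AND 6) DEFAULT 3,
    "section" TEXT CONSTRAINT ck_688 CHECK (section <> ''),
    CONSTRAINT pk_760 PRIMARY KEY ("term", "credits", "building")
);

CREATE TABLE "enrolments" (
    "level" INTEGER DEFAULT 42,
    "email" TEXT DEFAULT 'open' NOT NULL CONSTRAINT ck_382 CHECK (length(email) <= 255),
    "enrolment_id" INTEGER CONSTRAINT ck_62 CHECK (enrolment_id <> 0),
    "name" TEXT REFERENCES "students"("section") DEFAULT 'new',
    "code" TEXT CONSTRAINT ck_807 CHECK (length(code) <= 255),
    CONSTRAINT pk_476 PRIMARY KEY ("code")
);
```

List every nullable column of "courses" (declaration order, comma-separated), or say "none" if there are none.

course_id, weight, major, due_date, room, email

- term: part of the PRIMARY KEY, which implies NOT NULL → not nullable.
- course_id: CHECK does not forbid NULL (a CHECK constraint passes when its expression is NULL) → nullable.
- level: declared NOT NULL → not nullable.
- weight: UNIQUE does not imply NOT NULL → nullable.
- major: CHECK does not forbid NULL (a CHECK constraint passes when its expression is NULL) → nullable.
- section: part of the PRIMARY KEY, which implies NOT NULL → not nullable.
- due_date: CHECK does not forbid NULL (a CHECK constraint passes when its expression is NULL) → nullable.
- title: declared NOT NULL → not nullable.
- room: DEFAULT only fills an omitted column; an explicit NULL is still allowed → nullable.
- email: CHECK does not forbid NULL (a CHECK constraint passes when its expression is NULL) → nullable.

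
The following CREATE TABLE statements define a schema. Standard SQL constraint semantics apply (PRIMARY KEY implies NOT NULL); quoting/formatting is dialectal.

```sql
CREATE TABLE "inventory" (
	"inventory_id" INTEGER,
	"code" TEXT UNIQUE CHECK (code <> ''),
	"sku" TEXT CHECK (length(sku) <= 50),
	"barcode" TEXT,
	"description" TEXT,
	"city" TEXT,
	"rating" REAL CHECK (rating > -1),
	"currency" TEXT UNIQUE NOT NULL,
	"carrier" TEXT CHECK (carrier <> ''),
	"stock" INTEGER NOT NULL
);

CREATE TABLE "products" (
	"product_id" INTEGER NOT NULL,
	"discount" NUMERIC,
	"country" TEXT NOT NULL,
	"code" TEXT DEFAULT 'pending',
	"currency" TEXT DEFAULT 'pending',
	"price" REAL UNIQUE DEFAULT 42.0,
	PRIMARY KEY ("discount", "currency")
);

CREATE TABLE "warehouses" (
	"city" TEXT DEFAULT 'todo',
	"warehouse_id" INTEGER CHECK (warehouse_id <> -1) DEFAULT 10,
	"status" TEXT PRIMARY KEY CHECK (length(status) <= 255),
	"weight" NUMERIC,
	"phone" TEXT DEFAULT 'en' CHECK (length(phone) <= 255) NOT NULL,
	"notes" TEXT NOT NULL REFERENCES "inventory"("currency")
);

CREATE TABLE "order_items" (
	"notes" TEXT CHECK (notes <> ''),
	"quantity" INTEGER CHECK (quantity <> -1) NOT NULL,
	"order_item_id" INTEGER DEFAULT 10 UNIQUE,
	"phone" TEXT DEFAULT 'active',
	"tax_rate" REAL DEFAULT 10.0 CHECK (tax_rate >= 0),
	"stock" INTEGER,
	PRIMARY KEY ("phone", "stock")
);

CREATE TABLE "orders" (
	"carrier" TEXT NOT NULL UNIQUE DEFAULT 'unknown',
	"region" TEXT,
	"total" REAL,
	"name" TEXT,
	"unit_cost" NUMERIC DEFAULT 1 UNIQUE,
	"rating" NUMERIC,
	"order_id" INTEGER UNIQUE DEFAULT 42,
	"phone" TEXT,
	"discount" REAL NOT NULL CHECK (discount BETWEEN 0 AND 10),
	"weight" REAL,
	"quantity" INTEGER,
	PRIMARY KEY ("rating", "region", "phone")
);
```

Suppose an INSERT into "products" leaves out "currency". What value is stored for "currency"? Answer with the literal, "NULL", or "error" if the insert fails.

currency has an explicit DEFAULT 'pending'.
When the column is omitted from an INSERT, that default is used.

'pending'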